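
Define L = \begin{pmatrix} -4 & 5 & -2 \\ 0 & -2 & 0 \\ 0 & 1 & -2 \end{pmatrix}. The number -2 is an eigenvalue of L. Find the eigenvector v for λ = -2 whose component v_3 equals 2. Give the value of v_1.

L + 2I = [[-2, 5, -2], [0, 0, 0], [0, 1, 0]].
Solving (L + 2I)v = 0 gives the eigenspace spanned by (-2, 0, 2).
With v_3 = 2, v = (-2, 0, 2), so v_1 = -2.

-2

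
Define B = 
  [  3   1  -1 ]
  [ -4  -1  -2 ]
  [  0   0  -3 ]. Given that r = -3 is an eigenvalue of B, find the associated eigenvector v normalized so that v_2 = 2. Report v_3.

2

B + 3I = [[6, 1, -1], [-4, 2, -2], [0, 0, 0]].
Solving (B + 3I)v = 0 gives the eigenspace spanned by (0, 2, 2).
With v_2 = 2, v = (0, 2, 2), so v_3 = 2.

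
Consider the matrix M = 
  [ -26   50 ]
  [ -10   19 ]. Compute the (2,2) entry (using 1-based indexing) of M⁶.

-186619

Characteristic polynomial: s^2 + 7s + 6 = (s + 1)(s + 6), so the eigenvalues are -6, -1.
s=-1: eigenvector (2, 1).
s=-6: eigenvector (5, 2).
P = [[2, 5], [1, 2]], D = diag(-1, -6), P⁻¹ = [[-2, 5], [1, -2]].
M⁶ = P·diag(1, 46656)·P⁻¹ = [[233276, -466550], [93310, -186619]].
The requested entry is -186619.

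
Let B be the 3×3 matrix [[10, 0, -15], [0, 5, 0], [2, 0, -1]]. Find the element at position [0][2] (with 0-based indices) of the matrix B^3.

-915

Characteristic polynomial: t^3 - 14t^2 + 65t - 100 = (t - 5)^2(t - 4), so the eigenvalues are 4, 5, 5.
t=5: eigenvector (-3, 0, -1).
t=5: eigenvector (0, 1, 0).
t=4: eigenvector (-5, 0, -2).
P = [[-3, 0, -5], [0, 1, 0], [-1, 0, -2]], D = diag(5, 5, 4), P⁻¹ = [[-2, 0, 5], [0, 1, 0], [1, 0, -3]].
B³ = P·diag(125, 125, 64)·P⁻¹ = [[430, 0, -915], [0, 125, 0], [122, 0, -241]].
The requested entry is -915.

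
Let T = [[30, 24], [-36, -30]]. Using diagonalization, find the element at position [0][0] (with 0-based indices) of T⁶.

Characteristic polynomial: μ^2 - 36 = (μ - 6)(μ + 6), so the eigenvalues are -6, 6.
μ=-6: eigenvector (-2, 3).
μ=6: eigenvector (-1, 1).
P = [[-2, -1], [3, 1]], D = diag(-6, 6), P⁻¹ = [[1, 1], [-3, -2]].
T⁶ = P·diag(46656, 46656)·P⁻¹ = [[46656, 0], [0, 46656]].
The requested entry is 46656.

46656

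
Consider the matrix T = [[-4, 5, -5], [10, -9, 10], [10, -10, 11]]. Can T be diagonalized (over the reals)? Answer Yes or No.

Characteristic polynomial: p(μ) = μ^3 + 2μ^2 - 7μ + 4 = (μ - 1)^2(μ + 4).
μ = 1 has algebraic multiplicity 2; rank(T − 1I) = 1, so geometric multiplicity = 2.
Every eigenvalue has geometric = algebraic multiplicity, so T is diagonalizable.

Yes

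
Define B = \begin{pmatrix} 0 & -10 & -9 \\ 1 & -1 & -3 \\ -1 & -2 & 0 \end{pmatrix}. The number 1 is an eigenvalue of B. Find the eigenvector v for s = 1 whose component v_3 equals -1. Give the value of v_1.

B − 1I = [[-1, -10, -9], [1, -2, -3], [-1, -2, -1]].
Solving (B − 1I)v = 0 gives the eigenspace spanned by (-1, 1, -1).
With v_3 = -1, v = (-1, 1, -1), so v_1 = -1.

-1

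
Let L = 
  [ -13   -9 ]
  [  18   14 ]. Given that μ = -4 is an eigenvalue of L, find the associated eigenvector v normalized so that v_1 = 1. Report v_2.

-1

L + 4I = [[-9, -9], [18, 18]].
Solving (L + 4I)v = 0 gives the eigenspace spanned by (1, -1).
With v_1 = 1, v = (1, -1), so v_2 = -1.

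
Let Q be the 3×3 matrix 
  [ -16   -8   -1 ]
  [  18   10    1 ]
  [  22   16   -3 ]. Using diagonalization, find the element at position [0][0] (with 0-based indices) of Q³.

Characteristic polynomial: λ^3 + 9λ^2 + 8λ - 60 = (λ - 2)(λ + 5)(λ + 6), so the eigenvalues are -6, -5, 2.
λ=-6: eigenvector (1, -1, -2).
λ=2: eigenvector (-1, 2, 2).
λ=-5: eigenvector (-1, 1, 3).
P = [[1, -1, -1], [-1, 2, 1], [-2, 2, 3]], D = diag(-6, 2, -5), P⁻¹ = [[4, 1, 1], [1, 1, 0], [2, 0, 1]].
Q³ = P·diag(-216, 8, -125)·P⁻¹ = [[-622, -224, -91], [630, 232, 91], [994, 448, 57]].
The requested entry is -622.

-622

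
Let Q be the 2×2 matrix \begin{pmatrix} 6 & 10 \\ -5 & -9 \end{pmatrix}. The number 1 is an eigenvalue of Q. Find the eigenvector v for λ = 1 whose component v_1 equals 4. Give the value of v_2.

-2

Q − 1I = [[5, 10], [-5, -10]].
Solving (Q − 1I)v = 0 gives the eigenspace spanned by (4, -2).
With v_1 = 4, v = (4, -2), so v_2 = -2.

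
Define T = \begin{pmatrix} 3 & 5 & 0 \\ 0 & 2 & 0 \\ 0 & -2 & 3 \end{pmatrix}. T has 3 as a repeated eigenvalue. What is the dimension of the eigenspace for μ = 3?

2

T − 3I = [[0, 5, 0], [0, -1, 0], [0, -2, 0]].
This matrix has rank 1, so its null space has dimension 3 − 1 = 2.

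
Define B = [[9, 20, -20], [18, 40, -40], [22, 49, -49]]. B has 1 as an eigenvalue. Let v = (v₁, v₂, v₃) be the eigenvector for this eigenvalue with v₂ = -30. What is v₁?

B − 1I = [[8, 20, -20], [18, 39, -40], [22, 49, -50]].
Solving (B − 1I)v = 0 gives the eigenspace spanned by (-15, -30, -36).
With v₂ = -30, v = (-15, -30, -36), so v₁ = -15.

-15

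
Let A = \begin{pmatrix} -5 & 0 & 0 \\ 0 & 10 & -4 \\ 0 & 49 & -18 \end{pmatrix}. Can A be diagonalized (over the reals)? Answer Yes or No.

No

Characteristic polynomial: p(μ) = μ^3 + 13μ^2 + 56μ + 80 = (μ + 4)^2(μ + 5).
μ = -4 has algebraic multiplicity 2; rank(A + 4I) = 2, so geometric multiplicity = 1.
Geometric multiplicity < algebraic multiplicity, so A is not diagonalizable.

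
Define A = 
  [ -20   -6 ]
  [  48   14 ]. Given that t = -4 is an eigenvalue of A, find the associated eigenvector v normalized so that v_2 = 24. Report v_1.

-9

A + 4I = [[-16, -6], [48, 18]].
Solving (A + 4I)v = 0 gives the eigenspace spanned by (-9, 24).
With v_2 = 24, v = (-9, 24), so v_1 = -9.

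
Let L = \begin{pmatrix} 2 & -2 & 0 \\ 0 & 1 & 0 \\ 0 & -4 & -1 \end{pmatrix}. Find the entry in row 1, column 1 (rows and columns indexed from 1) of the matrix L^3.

8

Characteristic polynomial: s^3 - 2s^2 - s + 2 = (s - 2)(s - 1)(s + 1), so the eigenvalues are -1, 1, 2.
s=-1: eigenvector (0, 0, 1).
s=1: eigenvector (2, 1, -2).
s=2: eigenvector (1, 0, 0).
P = [[0, 2, 1], [0, 1, 0], [1, -2, 0]], D = diag(-1, 1, 2), P⁻¹ = [[0, 2, 1], [0, 1, 0], [1, -2, 0]].
L³ = P·diag(-1, 1, 8)·P⁻¹ = [[8, -14, 0], [0, 1, 0], [0, -4, -1]].
The requested entry is 8.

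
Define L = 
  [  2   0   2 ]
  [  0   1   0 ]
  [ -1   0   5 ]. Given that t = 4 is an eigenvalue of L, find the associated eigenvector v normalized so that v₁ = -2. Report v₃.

L − 4I = [[-2, 0, 2], [0, -3, 0], [-1, 0, 1]].
Solving (L − 4I)v = 0 gives the eigenspace spanned by (-2, 0, -2).
With v₁ = -2, v = (-2, 0, -2), so v₃ = -2.

-2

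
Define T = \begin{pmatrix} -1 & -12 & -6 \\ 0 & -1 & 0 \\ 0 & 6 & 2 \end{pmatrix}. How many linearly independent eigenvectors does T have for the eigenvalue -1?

T + 1I = [[0, -12, -6], [0, 0, 0], [0, 6, 3]].
This matrix has rank 1, so its null space has dimension 3 − 1 = 2.

2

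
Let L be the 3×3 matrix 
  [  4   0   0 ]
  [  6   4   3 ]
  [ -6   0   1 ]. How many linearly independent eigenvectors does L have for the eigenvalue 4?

L − 4I = [[0, 0, 0], [6, 0, 3], [-6, 0, -3]].
This matrix has rank 1, so its null space has dimension 3 − 1 = 2.

2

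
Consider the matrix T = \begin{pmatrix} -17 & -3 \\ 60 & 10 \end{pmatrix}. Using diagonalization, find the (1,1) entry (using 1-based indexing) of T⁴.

3061

Characteristic polynomial: r^2 + 7r + 10 = (r + 2)(r + 5), so the eigenvalues are -5, -2.
r=-2: eigenvector (1, -5).
r=-5: eigenvector (1, -4).
P = [[1, 1], [-5, -4]], D = diag(-2, -5), P⁻¹ = [[-4, -1], [5, 1]].
T⁴ = P·diag(16, 625)·P⁻¹ = [[3061, 609], [-12180, -2420]].
The requested entry is 3061.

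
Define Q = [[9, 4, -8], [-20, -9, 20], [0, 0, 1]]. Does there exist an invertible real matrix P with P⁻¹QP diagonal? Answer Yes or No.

Characteristic polynomial: p(λ) = λ^3 - λ^2 - λ + 1 = (λ - 1)^2(λ + 1).
λ = 1 has algebraic multiplicity 2; rank(Q − 1I) = 1, so geometric multiplicity = 2.
Every eigenvalue has geometric = algebraic multiplicity, so Q is diagonalizable.

Yes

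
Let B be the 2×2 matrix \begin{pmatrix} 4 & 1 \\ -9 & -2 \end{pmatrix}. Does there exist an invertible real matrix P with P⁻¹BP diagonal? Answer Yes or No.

Characteristic polynomial: p(r) = r^2 - 2r + 1 = (r - 1)^2.
r = 1 has algebraic multiplicity 2; rank(B − 1I) = 1, so geometric multiplicity = 1.
Geometric multiplicity < algebraic multiplicity, so B is not diagonalizable.

No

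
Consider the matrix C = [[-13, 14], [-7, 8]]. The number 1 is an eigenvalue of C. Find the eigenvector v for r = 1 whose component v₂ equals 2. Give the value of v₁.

2

C − 1I = [[-14, 14], [-7, 7]].
Solving (C − 1I)v = 0 gives the eigenspace spanned by (2, 2).
With v₂ = 2, v = (2, 2), so v₁ = 2.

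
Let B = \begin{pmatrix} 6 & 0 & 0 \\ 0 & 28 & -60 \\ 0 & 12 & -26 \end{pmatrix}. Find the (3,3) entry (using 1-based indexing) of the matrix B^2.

Characteristic polynomial: s^3 - 8s^2 + 4s + 48 = (s - 6)(s - 4)(s + 2), so the eigenvalues are -2, 4, 6.
s=6: eigenvector (1, 0, 0).
s=4: eigenvector (0, 5, 2).
s=-2: eigenvector (0, 2, 1).
P = [[1, 0, 0], [0, 5, 2], [0, 2, 1]], D = diag(6, 4, -2), P⁻¹ = [[1, 0, 0], [0, 1, -2], [0, -2, 5]].
B² = P·diag(36, 16, 4)·P⁻¹ = [[36, 0, 0], [0, 64, -120], [0, 24, -44]].
The requested entry is -44.

-44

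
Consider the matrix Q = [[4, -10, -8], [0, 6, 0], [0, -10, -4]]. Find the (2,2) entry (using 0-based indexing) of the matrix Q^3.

-64

Characteristic polynomial: s^3 - 6s^2 - 16s + 96 = (s - 6)(s - 4)(s + 4), so the eigenvalues are -4, 4, 6.
s=4: eigenvector (1, 0, 0).
s=6: eigenvector (-1, 1, -1).
s=-4: eigenvector (1, 0, 1).
P = [[1, -1, 1], [0, 1, 0], [0, -1, 1]], D = diag(4, 6, -4), P⁻¹ = [[1, 0, -1], [0, 1, 0], [0, 1, 1]].
Q³ = P·diag(64, 216, -64)·P⁻¹ = [[64, -280, -128], [0, 216, 0], [0, -280, -64]].
The requested entry is -64.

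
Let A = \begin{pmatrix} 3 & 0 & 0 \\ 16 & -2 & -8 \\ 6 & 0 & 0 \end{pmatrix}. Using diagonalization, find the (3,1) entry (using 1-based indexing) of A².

18

Characteristic polynomial: λ^3 - λ^2 - 6λ = λ(λ - 3)(λ + 2), so the eigenvalues are -2, 0, 3.
λ=3: eigenvector (1, 0, 2).
λ=-2: eigenvector (0, 1, 0).
λ=0: eigenvector (0, -4, 1).
P = [[1, 0, 0], [0, 1, -4], [2, 0, 1]], D = diag(3, -2, 0), P⁻¹ = [[1, 0, 0], [-8, 1, 4], [-2, 0, 1]].
A² = P·diag(9, 4, 0)·P⁻¹ = [[9, 0, 0], [-32, 4, 16], [18, 0, 0]].
The requested entry is 18.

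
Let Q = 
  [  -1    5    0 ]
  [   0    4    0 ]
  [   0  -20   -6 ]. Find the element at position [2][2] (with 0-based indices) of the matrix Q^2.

Characteristic polynomial: μ^3 + 3μ^2 - 22μ - 24 = (μ - 4)(μ + 1)(μ + 6), so the eigenvalues are -6, -1, 4.
μ=-1: eigenvector (1, 0, 0).
μ=4: eigenvector (1, 1, -2).
μ=-6: eigenvector (0, 0, 1).
P = [[1, 1, 0], [0, 1, 0], [0, -2, 1]], D = diag(-1, 4, -6), P⁻¹ = [[1, -1, 0], [0, 1, 0], [0, 2, 1]].
Q² = P·diag(1, 16, 36)·P⁻¹ = [[1, 15, 0], [0, 16, 0], [0, 40, 36]].
The requested entry is 36.

36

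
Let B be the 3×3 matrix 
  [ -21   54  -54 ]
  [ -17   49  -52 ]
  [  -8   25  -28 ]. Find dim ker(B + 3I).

B + 3I = [[-18, 54, -54], [-17, 52, -52], [-8, 25, -25]].
This matrix has rank 2, so its null space has dimension 3 − 2 = 1.

1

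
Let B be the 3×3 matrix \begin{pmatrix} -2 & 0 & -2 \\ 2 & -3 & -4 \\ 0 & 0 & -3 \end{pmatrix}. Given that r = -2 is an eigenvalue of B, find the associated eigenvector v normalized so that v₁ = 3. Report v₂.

B + 2I = [[0, 0, -2], [2, -1, -4], [0, 0, -1]].
Solving (B + 2I)v = 0 gives the eigenspace spanned by (3, 6, 0).
With v₁ = 3, v = (3, 6, 0), so v₂ = 6.

6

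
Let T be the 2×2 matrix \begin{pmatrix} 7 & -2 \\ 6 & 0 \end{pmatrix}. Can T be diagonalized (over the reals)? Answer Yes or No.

Characteristic polynomial: p(s) = s^2 - 7s + 12 = (s - 4)(s - 3).
All 2 eigenvalues are distinct, so T is diagonalizable.

Yes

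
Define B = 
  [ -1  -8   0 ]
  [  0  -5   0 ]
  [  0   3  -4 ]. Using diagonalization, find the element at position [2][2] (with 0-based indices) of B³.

-64

Characteristic polynomial: s^3 + 10s^2 + 29s + 20 = (s + 1)(s + 4)(s + 5), so the eigenvalues are -5, -4, -1.
s=-5: eigenvector (2, 1, -3).
s=-1: eigenvector (1, 0, 0).
s=-4: eigenvector (0, 0, 1).
P = [[2, 1, 0], [1, 0, 0], [-3, 0, 1]], D = diag(-5, -1, -4), P⁻¹ = [[0, 1, 0], [1, -2, 0], [0, 3, 1]].
B³ = P·diag(-125, -1, -64)·P⁻¹ = [[-1, -248, 0], [0, -125, 0], [0, 183, -64]].
The requested entry is -64.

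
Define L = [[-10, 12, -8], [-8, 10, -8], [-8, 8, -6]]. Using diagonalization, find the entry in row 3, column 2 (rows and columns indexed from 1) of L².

Characteristic polynomial: μ^3 + 6μ^2 - 4μ - 24 = (μ - 2)(μ + 2)(μ + 6), so the eigenvalues are -6, -2, 2.
μ=-2: eigenvector (-1, -2, -2).
μ=2: eigenvector (1, 1, 0).
μ=-6: eigenvector (1, 1, 1).
P = [[-1, 1, 1], [-2, 1, 1], [-2, 0, 1]], D = diag(-2, 2, -6), P⁻¹ = [[1, -1, 0], [0, 1, -1], [2, -2, 1]].
L² = P·diag(4, 4, 36)·P⁻¹ = [[68, -64, 32], [64, -60, 32], [64, -64, 36]].
The requested entry is -64.

-64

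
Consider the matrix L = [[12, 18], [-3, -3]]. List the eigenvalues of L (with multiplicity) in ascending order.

Characteristic polynomial: p(λ) = λ^2 - 9λ + 18 = (λ - 6)(λ - 3).
Roots (with multiplicity): 3, 6.

3, 6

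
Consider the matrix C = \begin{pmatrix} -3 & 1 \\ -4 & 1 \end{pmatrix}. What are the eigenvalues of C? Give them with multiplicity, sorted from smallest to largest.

-1, -1

Characteristic polynomial: p(t) = t^2 + 2t + 1 = (t + 1)^2.
Roots (with multiplicity): -1, -1.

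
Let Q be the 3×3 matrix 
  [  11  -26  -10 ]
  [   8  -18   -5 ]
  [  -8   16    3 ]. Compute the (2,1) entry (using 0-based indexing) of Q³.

Characteristic polynomial: t^3 + 4t^2 - 11t - 30 = (t - 3)(t + 2)(t + 5), so the eigenvalues are -5, -2, 3.
t=3: eigenvector (2, 1, -1).
t=-2: eigenvector (2, 1, 0).
t=-5: eigenvector (-1, -1, 1).
P = [[2, 2, -1], [1, 1, -1], [-1, 0, 1]], D = diag(3, -2, -5), P⁻¹ = [[1, -2, -1], [0, 1, 1], [1, -2, 0]].
Q³ = P·diag(27, -8, -125)·P⁻¹ = [[179, -374, -70], [152, -312, -35], [-152, 304, 27]].
The requested entry is 304.

304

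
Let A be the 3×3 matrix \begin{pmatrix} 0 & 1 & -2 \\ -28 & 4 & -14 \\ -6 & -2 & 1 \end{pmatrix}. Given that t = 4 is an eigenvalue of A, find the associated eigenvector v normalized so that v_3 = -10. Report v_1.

A − 4I = [[-4, 1, -2], [-28, 0, -14], [-6, -2, -3]].
Solving (A − 4I)v = 0 gives the eigenspace spanned by (5, 0, -10).
With v_3 = -10, v = (5, 0, -10), so v_1 = 5.

5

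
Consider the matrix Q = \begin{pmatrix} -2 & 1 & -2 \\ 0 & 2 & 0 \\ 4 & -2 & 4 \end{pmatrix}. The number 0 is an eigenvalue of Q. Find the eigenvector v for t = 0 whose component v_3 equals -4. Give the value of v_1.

4

Q = [[-2, 1, -2], [0, 2, 0], [4, -2, 4]].
Solving (Q)v = 0 gives the eigenspace spanned by (4, 0, -4).
With v_3 = -4, v = (4, 0, -4), so v_1 = 4.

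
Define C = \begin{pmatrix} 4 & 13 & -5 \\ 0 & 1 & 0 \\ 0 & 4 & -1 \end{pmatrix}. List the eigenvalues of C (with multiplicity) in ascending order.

Characteristic polynomial: p(μ) = μ^3 - 4μ^2 - μ + 4 = (μ - 4)(μ - 1)(μ + 1).
Roots (with multiplicity): -1, 1, 4.

-1, 1, 4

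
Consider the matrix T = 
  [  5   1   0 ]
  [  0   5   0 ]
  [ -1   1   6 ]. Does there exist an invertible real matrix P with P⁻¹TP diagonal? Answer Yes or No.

No

Characteristic polynomial: p(μ) = μ^3 - 16μ^2 + 85μ - 150 = (μ - 6)(μ - 5)^2.
μ = 5 has algebraic multiplicity 2; rank(T − 5I) = 2, so geometric multiplicity = 1.
Geometric multiplicity < algebraic multiplicity, so T is not diagonalizable.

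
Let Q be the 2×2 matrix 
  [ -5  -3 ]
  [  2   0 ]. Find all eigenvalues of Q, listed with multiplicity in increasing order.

-3, -2

Characteristic polynomial: p(t) = t^2 + 5t + 6 = (t + 2)(t + 3).
Roots (with multiplicity): -3, -2.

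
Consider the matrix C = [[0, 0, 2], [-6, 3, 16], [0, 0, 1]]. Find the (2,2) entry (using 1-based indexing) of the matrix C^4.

81

Characteristic polynomial: μ^3 - 4μ^2 + 3μ = μ(μ - 3)(μ - 1), so the eigenvalues are 0, 1, 3.
μ=0: eigenvector (1, 2, 0).
μ=3: eigenvector (0, 1, 0).
μ=1: eigenvector (2, -2, 1).
P = [[1, 0, 2], [2, 1, -2], [0, 0, 1]], D = diag(0, 3, 1), P⁻¹ = [[1, 0, -2], [-2, 1, 6], [0, 0, 1]].
C⁴ = P·diag(0, 81, 1)·P⁻¹ = [[0, 0, 2], [-162, 81, 484], [0, 0, 1]].
The requested entry is 81.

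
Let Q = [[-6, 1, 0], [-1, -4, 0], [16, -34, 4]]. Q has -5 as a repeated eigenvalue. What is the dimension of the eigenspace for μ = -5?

Q + 5I = [[-1, 1, 0], [-1, 1, 0], [16, -34, 9]].
This matrix has rank 2, so its null space has dimension 3 − 2 = 1.

1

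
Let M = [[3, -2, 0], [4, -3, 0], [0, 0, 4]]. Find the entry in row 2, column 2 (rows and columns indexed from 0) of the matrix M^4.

Characteristic polynomial: t^3 - 4t^2 - t + 4 = (t - 4)(t - 1)(t + 1), so the eigenvalues are -1, 1, 4.
t=1: eigenvector (1, 1, 0).
t=-1: eigenvector (1, 2, 0).
t=4: eigenvector (0, 0, 1).
P = [[1, 1, 0], [1, 2, 0], [0, 0, 1]], D = diag(1, -1, 4), P⁻¹ = [[2, -1, 0], [-1, 1, 0], [0, 0, 1]].
M⁴ = P·diag(1, 1, 256)·P⁻¹ = [[1, 0, 0], [0, 1, 0], [0, 0, 256]].
The requested entry is 256.

256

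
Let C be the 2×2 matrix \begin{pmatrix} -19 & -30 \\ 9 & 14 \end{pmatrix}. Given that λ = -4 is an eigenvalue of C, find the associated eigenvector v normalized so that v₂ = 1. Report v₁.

-2

C + 4I = [[-15, -30], [9, 18]].
Solving (C + 4I)v = 0 gives the eigenspace spanned by (-2, 1).
With v₂ = 1, v = (-2, 1), so v₁ = -2.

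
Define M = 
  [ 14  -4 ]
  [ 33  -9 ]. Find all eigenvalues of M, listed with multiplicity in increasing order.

Characteristic polynomial: p(t) = t^2 - 5t + 6 = (t - 3)(t - 2).
Roots (with multiplicity): 2, 3.

2, 3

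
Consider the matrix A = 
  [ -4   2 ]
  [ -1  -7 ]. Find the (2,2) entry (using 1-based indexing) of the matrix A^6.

Characteristic polynomial: t^2 + 11t + 30 = (t + 5)(t + 6), so the eigenvalues are -6, -5.
t=-6: eigenvector (1, -1).
t=-5: eigenvector (2, -1).
P = [[1, 2], [-1, -1]], D = diag(-6, -5), P⁻¹ = [[-1, -2], [1, 1]].
A⁶ = P·diag(46656, 15625)·P⁻¹ = [[-15406, -62062], [31031, 77687]].
The requested entry is 77687.

77687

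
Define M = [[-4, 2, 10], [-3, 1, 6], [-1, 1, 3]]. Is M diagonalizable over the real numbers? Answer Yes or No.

No

Characteristic polynomial: p(s) = s^3 - 3s + 2 = (s - 1)^2(s + 2).
s = 1 has algebraic multiplicity 2; rank(M − 1I) = 2, so geometric multiplicity = 1.
Geometric multiplicity < algebraic multiplicity, so M is not diagonalizable.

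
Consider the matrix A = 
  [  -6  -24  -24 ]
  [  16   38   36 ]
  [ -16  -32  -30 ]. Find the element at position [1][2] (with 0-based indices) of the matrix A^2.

-96

Characteristic polynomial: t^3 - 2t^2 - 36t + 72 = (t - 6)(t - 2)(t + 6), so the eigenvalues are -6, 2, 6.
t=-6: eigenvector (1, -2, 2).
t=6: eigenvector (-2, 1, 0).
t=2: eigenvector (0, -1, 1).
P = [[1, -2, 0], [-2, 1, -1], [2, 0, 1]], D = diag(-6, 6, 2), P⁻¹ = [[1, 2, 2], [0, 1, 1], [-2, -4, -3]].
A² = P·diag(36, 36, 4)·P⁻¹ = [[36, 0, 0], [-64, -92, -96], [64, 128, 132]].
The requested entry is -96.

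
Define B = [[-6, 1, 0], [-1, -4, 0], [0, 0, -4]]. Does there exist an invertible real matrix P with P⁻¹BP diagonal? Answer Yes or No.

Characteristic polynomial: p(t) = t^3 + 14t^2 + 65t + 100 = (t + 4)(t + 5)^2.
t = -5 has algebraic multiplicity 2; rank(B + 5I) = 2, so geometric multiplicity = 1.
Geometric multiplicity < algebraic multiplicity, so B is not diagonalizable.

No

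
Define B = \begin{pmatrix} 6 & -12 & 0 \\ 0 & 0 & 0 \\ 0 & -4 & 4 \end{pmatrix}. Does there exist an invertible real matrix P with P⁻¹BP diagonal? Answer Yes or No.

Characteristic polynomial: p(r) = r^3 - 10r^2 + 24r = r(r - 6)(r - 4).
All 3 eigenvalues are distinct, so B is diagonalizable.

Yes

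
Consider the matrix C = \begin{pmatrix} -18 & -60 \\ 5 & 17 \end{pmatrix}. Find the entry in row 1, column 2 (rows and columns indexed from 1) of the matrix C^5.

-3300

Characteristic polynomial: r^2 + r - 6 = (r - 2)(r + 3), so the eigenvalues are -3, 2.
r=2: eigenvector (-3, 1).
r=-3: eigenvector (-4, 1).
P = [[-3, -4], [1, 1]], D = diag(2, -3), P⁻¹ = [[1, 4], [-1, -3]].
C⁵ = P·diag(32, -243)·P⁻¹ = [[-1068, -3300], [275, 857]].
The requested entry is -3300.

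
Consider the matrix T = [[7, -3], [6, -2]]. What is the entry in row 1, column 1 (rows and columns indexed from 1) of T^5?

Characteristic polynomial: μ^2 - 5μ + 4 = (μ - 4)(μ - 1), so the eigenvalues are 1, 4.
μ=1: eigenvector (-1, -2).
μ=4: eigenvector (1, 1).
P = [[-1, 1], [-2, 1]], D = diag(1, 4), P⁻¹ = [[1, -1], [2, -1]].
T⁵ = P·diag(1, 1024)·P⁻¹ = [[2047, -1023], [2046, -1022]].
The requested entry is 2047.

2047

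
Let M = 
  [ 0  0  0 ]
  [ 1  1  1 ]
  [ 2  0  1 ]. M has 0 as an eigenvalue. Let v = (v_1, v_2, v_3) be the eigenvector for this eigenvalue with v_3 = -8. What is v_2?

4

M = [[0, 0, 0], [1, 1, 1], [2, 0, 1]].
Solving (M)v = 0 gives the eigenspace spanned by (4, 4, -8).
With v_3 = -8, v = (4, 4, -8), so v_2 = 4.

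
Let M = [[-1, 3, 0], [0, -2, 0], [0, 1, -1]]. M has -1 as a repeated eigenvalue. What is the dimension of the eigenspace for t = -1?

2

M + 1I = [[0, 3, 0], [0, -1, 0], [0, 1, 0]].
This matrix has rank 1, so its null space has dimension 3 − 1 = 2.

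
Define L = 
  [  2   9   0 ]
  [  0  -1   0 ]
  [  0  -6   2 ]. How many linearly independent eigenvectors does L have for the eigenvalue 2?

2

L − 2I = [[0, 9, 0], [0, -3, 0], [0, -6, 0]].
This matrix has rank 1, so its null space has dimension 3 − 1 = 2.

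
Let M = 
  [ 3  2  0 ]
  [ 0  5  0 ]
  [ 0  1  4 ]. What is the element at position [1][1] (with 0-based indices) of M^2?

Characteristic polynomial: r^3 - 12r^2 + 47r - 60 = (r - 5)(r - 4)(r - 3), so the eigenvalues are 3, 4, 5.
r=3: eigenvector (1, 0, 0).
r=5: eigenvector (1, 1, 1).
r=4: eigenvector (0, 0, 1).
P = [[1, 1, 0], [0, 1, 0], [0, 1, 1]], D = diag(3, 5, 4), P⁻¹ = [[1, -1, 0], [0, 1, 0], [0, -1, 1]].
M² = P·diag(9, 25, 16)·P⁻¹ = [[9, 16, 0], [0, 25, 0], [0, 9, 16]].
The requested entry is 25.

25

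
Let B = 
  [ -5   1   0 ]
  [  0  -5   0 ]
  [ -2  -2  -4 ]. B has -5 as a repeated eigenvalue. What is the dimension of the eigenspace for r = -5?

B + 5I = [[0, 1, 0], [0, 0, 0], [-2, -2, 1]].
This matrix has rank 2, so its null space has dimension 3 − 2 = 1.

1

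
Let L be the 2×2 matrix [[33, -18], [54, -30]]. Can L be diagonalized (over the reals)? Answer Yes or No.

Yes

Characteristic polynomial: p(t) = t^2 - 3t - 18 = (t - 6)(t + 3).
All 2 eigenvalues are distinct, so L is diagonalizable.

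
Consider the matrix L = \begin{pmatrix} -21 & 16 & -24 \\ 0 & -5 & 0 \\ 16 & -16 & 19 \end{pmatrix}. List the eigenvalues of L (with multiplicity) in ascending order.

Characteristic polynomial: p(t) = t^3 + 7t^2 - 5t - 75 = (t - 3)(t + 5)^2.
Roots (with multiplicity): -5, -5, 3.

-5, -5, 3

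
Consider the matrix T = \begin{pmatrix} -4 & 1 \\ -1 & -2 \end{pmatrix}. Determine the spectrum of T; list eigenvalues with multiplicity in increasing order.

Characteristic polynomial: p(r) = r^2 + 6r + 9 = (r + 3)^2.
Roots (with multiplicity): -3, -3.

-3, -3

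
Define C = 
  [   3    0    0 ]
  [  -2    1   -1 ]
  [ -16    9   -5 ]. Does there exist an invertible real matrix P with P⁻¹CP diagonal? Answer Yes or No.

No

Characteristic polynomial: p(t) = t^3 + t^2 - 8t - 12 = (t - 3)(t + 2)^2.
t = -2 has algebraic multiplicity 2; rank(C + 2I) = 2, so geometric multiplicity = 1.
Geometric multiplicity < algebraic multiplicity, so C is not diagonalizable.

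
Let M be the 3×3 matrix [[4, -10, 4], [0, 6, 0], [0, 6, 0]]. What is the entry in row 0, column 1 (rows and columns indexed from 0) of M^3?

Characteristic polynomial: λ^3 - 10λ^2 + 24λ = λ(λ - 6)(λ - 4), so the eigenvalues are 0, 4, 6.
λ=4: eigenvector (1, 0, 0).
λ=0: eigenvector (1, 0, -1).
λ=6: eigenvector (-3, 1, 1).
P = [[1, 1, -3], [0, 0, 1], [0, -1, 1]], D = diag(4, 0, 6), P⁻¹ = [[1, 2, 1], [0, 1, -1], [0, 1, 0]].
M³ = P·diag(64, 0, 216)·P⁻¹ = [[64, -520, 64], [0, 216, 0], [0, 216, 0]].
The requested entry is -520.

-520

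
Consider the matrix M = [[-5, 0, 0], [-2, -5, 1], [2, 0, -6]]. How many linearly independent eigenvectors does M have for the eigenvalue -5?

M + 5I = [[0, 0, 0], [-2, 0, 1], [2, 0, -1]].
This matrix has rank 1, so its null space has dimension 3 − 1 = 2.

2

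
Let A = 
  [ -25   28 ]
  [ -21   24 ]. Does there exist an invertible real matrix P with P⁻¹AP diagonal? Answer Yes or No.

Yes

Characteristic polynomial: p(s) = s^2 + s - 12 = (s - 3)(s + 4).
All 2 eigenvalues are distinct, so A is diagonalizable.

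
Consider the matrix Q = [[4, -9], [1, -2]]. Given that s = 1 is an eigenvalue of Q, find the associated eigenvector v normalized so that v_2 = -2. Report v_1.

Q − 1I = [[3, -9], [1, -3]].
Solving (Q − 1I)v = 0 gives the eigenspace spanned by (-6, -2).
With v_2 = -2, v = (-6, -2), so v_1 = -6.

-6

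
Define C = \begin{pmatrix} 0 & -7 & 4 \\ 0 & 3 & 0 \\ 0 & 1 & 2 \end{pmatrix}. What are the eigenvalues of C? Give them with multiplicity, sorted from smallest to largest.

0, 2, 3

Characteristic polynomial: p(r) = r^3 - 5r^2 + 6r = r(r - 3)(r - 2).
Roots (with multiplicity): 0, 2, 3.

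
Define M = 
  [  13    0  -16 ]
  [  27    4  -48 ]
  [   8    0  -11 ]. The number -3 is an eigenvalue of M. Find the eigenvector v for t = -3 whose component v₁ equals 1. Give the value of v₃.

1

M + 3I = [[16, 0, -16], [27, 7, -48], [8, 0, -8]].
Solving (M + 3I)v = 0 gives the eigenspace spanned by (1, 3, 1).
With v₁ = 1, v = (1, 3, 1), so v₃ = 1.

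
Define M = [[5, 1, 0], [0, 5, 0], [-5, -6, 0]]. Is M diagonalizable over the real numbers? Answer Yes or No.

Characteristic polynomial: p(λ) = λ^3 - 10λ^2 + 25λ = λ(λ - 5)^2.
λ = 5 has algebraic multiplicity 2; rank(M − 5I) = 2, so geometric multiplicity = 1.
Geometric multiplicity < algebraic multiplicity, so M is not diagonalizable.

No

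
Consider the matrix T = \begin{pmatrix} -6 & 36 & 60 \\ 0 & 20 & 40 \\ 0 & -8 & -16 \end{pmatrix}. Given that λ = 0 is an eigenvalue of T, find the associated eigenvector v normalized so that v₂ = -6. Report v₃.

T = [[-6, 36, 60], [0, 20, 40], [0, -8, -16]].
Solving (T)v = 0 gives the eigenspace spanned by (-6, -6, 3).
With v₂ = -6, v = (-6, -6, 3), so v₃ = 3.

3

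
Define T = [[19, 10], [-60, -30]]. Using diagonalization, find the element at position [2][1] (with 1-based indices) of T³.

Characteristic polynomial: r^2 + 11r + 30 = (r + 5)(r + 6), so the eigenvalues are -6, -5.
r=-6: eigenvector (2, -5).
r=-5: eigenvector (-5, 12).
P = [[2, -5], [-5, 12]], D = diag(-6, -5), P⁻¹ = [[-12, -5], [-5, -2]].
T³ = P·diag(-216, -125)·P⁻¹ = [[2059, 910], [-5460, -2400]].
The requested entry is -5460.

-5460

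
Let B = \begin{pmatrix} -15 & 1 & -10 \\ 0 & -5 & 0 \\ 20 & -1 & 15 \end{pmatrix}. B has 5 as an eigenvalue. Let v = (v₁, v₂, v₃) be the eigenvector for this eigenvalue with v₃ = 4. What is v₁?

-2

B − 5I = [[-20, 1, -10], [0, -10, 0], [20, -1, 10]].
Solving (B − 5I)v = 0 gives the eigenspace spanned by (-2, 0, 4).
With v₃ = 4, v = (-2, 0, 4), so v₁ = -2.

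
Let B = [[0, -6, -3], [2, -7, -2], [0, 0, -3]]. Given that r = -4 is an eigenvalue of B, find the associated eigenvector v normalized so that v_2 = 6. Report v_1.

B + 4I = [[4, -6, -3], [2, -3, -2], [0, 0, 1]].
Solving (B + 4I)v = 0 gives the eigenspace spanned by (9, 6, 0).
With v_2 = 6, v = (9, 6, 0), so v_1 = 9.

9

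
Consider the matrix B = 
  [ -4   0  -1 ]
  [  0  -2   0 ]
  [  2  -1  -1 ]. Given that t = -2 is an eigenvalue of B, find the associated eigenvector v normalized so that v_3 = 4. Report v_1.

B + 2I = [[-2, 0, -1], [0, 0, 0], [2, -1, 1]].
Solving (B + 2I)v = 0 gives the eigenspace spanned by (-2, 0, 4).
With v_3 = 4, v = (-2, 0, 4), so v_1 = -2.

-2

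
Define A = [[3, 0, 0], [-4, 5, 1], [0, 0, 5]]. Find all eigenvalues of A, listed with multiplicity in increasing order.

Characteristic polynomial: p(t) = t^3 - 13t^2 + 55t - 75 = (t - 5)^2(t - 3).
Roots (with multiplicity): 3, 5, 5.

3, 5, 5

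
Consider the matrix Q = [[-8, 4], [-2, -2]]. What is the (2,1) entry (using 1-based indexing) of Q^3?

Characteristic polynomial: t^2 + 10t + 24 = (t + 4)(t + 6), so the eigenvalues are -6, -4.
t=-6: eigenvector (2, 1).
t=-4: eigenvector (1, 1).
P = [[2, 1], [1, 1]], D = diag(-6, -4), P⁻¹ = [[1, -1], [-1, 2]].
Q³ = P·diag(-216, -64)·P⁻¹ = [[-368, 304], [-152, 88]].
The requested entry is -152.

-152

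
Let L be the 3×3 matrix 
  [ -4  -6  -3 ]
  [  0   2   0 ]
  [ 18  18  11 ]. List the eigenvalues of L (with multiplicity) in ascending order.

2, 2, 5

Characteristic polynomial: p(r) = r^3 - 9r^2 + 24r - 20 = (r - 5)(r - 2)^2.
Roots (with multiplicity): 2, 2, 5.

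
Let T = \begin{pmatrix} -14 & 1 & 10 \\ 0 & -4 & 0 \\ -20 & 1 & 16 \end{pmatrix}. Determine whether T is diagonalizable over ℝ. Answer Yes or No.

No

Characteristic polynomial: p(r) = r^3 + 2r^2 - 32r - 96 = (r - 6)(r + 4)^2.
r = -4 has algebraic multiplicity 2; rank(T + 4I) = 2, so geometric multiplicity = 1.
Geometric multiplicity < algebraic multiplicity, so T is not diagonalizable.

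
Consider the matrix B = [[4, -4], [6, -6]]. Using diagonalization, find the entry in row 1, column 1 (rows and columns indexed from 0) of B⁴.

48

Characteristic polynomial: λ^2 + 2λ = λ(λ + 2), so the eigenvalues are -2, 0.
λ=0: eigenvector (1, 1).
λ=-2: eigenvector (2, 3).
P = [[1, 2], [1, 3]], D = diag(0, -2), P⁻¹ = [[3, -2], [-1, 1]].
B⁴ = P·diag(0, 16)·P⁻¹ = [[-32, 32], [-48, 48]].
The requested entry is 48.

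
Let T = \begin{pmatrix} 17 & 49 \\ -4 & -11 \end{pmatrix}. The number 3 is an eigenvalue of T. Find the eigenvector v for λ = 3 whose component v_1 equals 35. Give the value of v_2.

T − 3I = [[14, 49], [-4, -14]].
Solving (T − 3I)v = 0 gives the eigenspace spanned by (35, -10).
With v_1 = 35, v = (35, -10), so v_2 = -10.

-10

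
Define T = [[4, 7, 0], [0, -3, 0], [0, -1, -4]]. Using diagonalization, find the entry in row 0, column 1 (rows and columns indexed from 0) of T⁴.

Characteristic polynomial: r^3 + 3r^2 - 16r - 48 = (r - 4)(r + 3)(r + 4), so the eigenvalues are -4, -3, 4.
r=-4: eigenvector (0, 0, 1).
r=4: eigenvector (1, 0, 0).
r=-3: eigenvector (1, -1, 1).
P = [[0, 1, 1], [0, 0, -1], [1, 0, 1]], D = diag(-4, 4, -3), P⁻¹ = [[0, 1, 1], [1, 1, 0], [0, -1, 0]].
T⁴ = P·diag(256, 256, 81)·P⁻¹ = [[256, 175, 0], [0, 81, 0], [0, 175, 256]].
The requested entry is 175.

175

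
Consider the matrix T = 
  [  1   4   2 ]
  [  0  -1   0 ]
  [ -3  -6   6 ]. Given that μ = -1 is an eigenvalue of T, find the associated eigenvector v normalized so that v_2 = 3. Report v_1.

T + 1I = [[2, 4, 2], [0, 0, 0], [-3, -6, 7]].
Solving (T + 1I)v = 0 gives the eigenspace spanned by (-6, 3, 0).
With v_2 = 3, v = (-6, 3, 0), so v_1 = -6.

-6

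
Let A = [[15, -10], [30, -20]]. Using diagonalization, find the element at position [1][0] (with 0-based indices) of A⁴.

Characteristic polynomial: r^2 + 5r = r(r + 5), so the eigenvalues are -5, 0.
r=-5: eigenvector (1, 2).
r=0: eigenvector (-2, -3).
P = [[1, -2], [2, -3]], D = diag(-5, 0), P⁻¹ = [[-3, 2], [-2, 1]].
A⁴ = P·diag(625, 0)·P⁻¹ = [[-1875, 1250], [-3750, 2500]].
The requested entry is -3750.

-3750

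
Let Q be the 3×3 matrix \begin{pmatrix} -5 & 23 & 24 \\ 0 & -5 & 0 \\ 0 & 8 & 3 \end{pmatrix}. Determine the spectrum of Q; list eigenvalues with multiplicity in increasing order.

Characteristic polynomial: p(t) = t^3 + 7t^2 - 5t - 75 = (t - 3)(t + 5)^2.
Roots (with multiplicity): -5, -5, 3.

-5, -5, 3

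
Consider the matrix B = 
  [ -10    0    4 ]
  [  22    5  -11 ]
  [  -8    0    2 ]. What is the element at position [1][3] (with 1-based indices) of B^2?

-32

Characteristic polynomial: s^3 + 3s^2 - 28s - 60 = (s - 5)(s + 2)(s + 6), so the eigenvalues are -6, -2, 5.
s=-2: eigenvector (1, 0, 2).
s=-6: eigenvector (-1, 1, -1).
s=5: eigenvector (0, -1, 0).
P = [[1, -1, 0], [0, 1, -1], [2, -1, 0]], D = diag(-2, -6, 5), P⁻¹ = [[-1, 0, 1], [-2, 0, 1], [-2, -1, 1]].
B² = P·diag(4, 36, 25)·P⁻¹ = [[68, 0, -32], [-22, 25, 11], [64, 0, -28]].
The requested entry is -32.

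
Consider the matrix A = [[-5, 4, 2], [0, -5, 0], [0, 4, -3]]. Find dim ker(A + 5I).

A + 5I = [[0, 4, 2], [0, 0, 0], [0, 4, 2]].
This matrix has rank 1, so its null space has dimension 3 − 1 = 2.

2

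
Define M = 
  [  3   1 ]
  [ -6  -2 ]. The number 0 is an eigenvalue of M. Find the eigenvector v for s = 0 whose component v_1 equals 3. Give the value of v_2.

-9

M = [[3, 1], [-6, -2]].
Solving (M)v = 0 gives the eigenspace spanned by (3, -9).
With v_1 = 3, v = (3, -9), so v_2 = -9.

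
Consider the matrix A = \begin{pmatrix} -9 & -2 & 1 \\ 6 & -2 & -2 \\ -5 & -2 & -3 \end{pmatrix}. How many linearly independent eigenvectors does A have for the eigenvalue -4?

1

A + 4I = [[-5, -2, 1], [6, 2, -2], [-5, -2, 1]].
This matrix has rank 2, so its null space has dimension 3 − 2 = 1.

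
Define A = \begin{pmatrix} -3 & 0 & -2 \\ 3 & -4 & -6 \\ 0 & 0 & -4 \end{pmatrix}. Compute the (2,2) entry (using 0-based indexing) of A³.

-64

Characteristic polynomial: μ^3 + 11μ^2 + 40μ + 48 = (μ + 3)(μ + 4)^2, so the eigenvalues are -4, -4, -3.
μ=-3: eigenvector (1, 3, 0).
μ=-4: eigenvector (0, 1, 0).
μ=-4: eigenvector (2, 6, 1).
P = [[1, 0, 2], [3, 1, 6], [0, 0, 1]], D = diag(-3, -4, -4), P⁻¹ = [[1, 0, -2], [-3, 1, 0], [0, 0, 1]].
A³ = P·diag(-27, -64, -64)·P⁻¹ = [[-27, 0, -74], [111, -64, -222], [0, 0, -64]].
The requested entry is -64.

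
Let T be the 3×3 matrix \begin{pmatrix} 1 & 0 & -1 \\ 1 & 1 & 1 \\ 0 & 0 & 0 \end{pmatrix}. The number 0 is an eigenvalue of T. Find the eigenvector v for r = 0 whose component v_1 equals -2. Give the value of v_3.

T = [[1, 0, -1], [1, 1, 1], [0, 0, 0]].
Solving (T)v = 0 gives the eigenspace spanned by (-2, 4, -2).
With v_1 = -2, v = (-2, 4, -2), so v_3 = -2.

-2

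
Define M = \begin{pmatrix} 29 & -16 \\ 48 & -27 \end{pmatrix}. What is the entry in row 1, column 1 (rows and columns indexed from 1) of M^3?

581

Characteristic polynomial: μ^2 - 2μ - 15 = (μ - 5)(μ + 3), so the eigenvalues are -3, 5.
μ=5: eigenvector (-2, -3).
μ=-3: eigenvector (1, 2).
P = [[-2, 1], [-3, 2]], D = diag(5, -3), P⁻¹ = [[-2, 1], [-3, 2]].
M³ = P·diag(125, -27)·P⁻¹ = [[581, -304], [912, -483]].
The requested entry is 581.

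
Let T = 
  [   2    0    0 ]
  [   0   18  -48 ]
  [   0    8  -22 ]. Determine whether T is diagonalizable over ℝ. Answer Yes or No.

Characteristic polynomial: p(r) = r^3 + 2r^2 - 20r + 24 = (r - 2)^2(r + 6).
r = 2 has algebraic multiplicity 2; rank(T − 2I) = 1, so geometric multiplicity = 2.
Every eigenvalue has geometric = algebraic multiplicity, so T is diagonalizable.

Yes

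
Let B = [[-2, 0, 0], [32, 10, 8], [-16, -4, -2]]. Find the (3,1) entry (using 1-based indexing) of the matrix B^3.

Characteristic polynomial: s^3 - 6s^2 - 4s + 24 = (s - 6)(s - 2)(s + 2), so the eigenvalues are -2, 2, 6.
s=-2: eigenvector (1, -4, 2).
s=6: eigenvector (0, 2, -1).
s=2: eigenvector (0, -1, 1).
P = [[1, 0, 0], [-4, 2, -1], [2, -1, 1]], D = diag(-2, 6, 2), P⁻¹ = [[1, 0, 0], [2, 1, 1], [0, 1, 2]].
B³ = P·diag(-8, 216, 8)·P⁻¹ = [[-8, 0, 0], [896, 424, 416], [-448, -208, -200]].
The requested entry is -448.

-448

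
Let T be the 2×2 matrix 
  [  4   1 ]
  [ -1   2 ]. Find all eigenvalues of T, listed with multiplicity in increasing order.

Characteristic polynomial: p(μ) = μ^2 - 6μ + 9 = (μ - 3)^2.
Roots (with multiplicity): 3, 3.

3, 3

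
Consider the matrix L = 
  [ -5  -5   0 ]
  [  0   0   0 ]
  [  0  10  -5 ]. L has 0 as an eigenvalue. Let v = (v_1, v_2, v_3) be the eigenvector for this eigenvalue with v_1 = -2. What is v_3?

L = [[-5, -5, 0], [0, 0, 0], [0, 10, -5]].
Solving (L)v = 0 gives the eigenspace spanned by (-2, 2, 4).
With v_1 = -2, v = (-2, 2, 4), so v_3 = 4.

4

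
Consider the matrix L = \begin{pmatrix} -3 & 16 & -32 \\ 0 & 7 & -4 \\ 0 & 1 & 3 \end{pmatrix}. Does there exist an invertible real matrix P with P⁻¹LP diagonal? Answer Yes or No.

No

Characteristic polynomial: p(λ) = λ^3 - 7λ^2 - 5λ + 75 = (λ - 5)^2(λ + 3).
λ = 5 has algebraic multiplicity 2; rank(L − 5I) = 2, so geometric multiplicity = 1.
Geometric multiplicity < algebraic multiplicity, so L is not diagonalizable.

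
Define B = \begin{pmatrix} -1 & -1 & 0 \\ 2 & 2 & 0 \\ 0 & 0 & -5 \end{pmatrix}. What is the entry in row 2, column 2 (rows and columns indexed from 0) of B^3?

Characteristic polynomial: r^3 + 4r^2 - 5r = r(r - 1)(r + 5), so the eigenvalues are -5, 0, 1.
r=1: eigenvector (1, -2, 0).
r=-5: eigenvector (0, 0, 1).
r=0: eigenvector (1, -1, 0).
P = [[1, 0, 1], [-2, 0, -1], [0, 1, 0]], D = diag(1, -5, 0), P⁻¹ = [[-1, -1, 0], [0, 0, 1], [2, 1, 0]].
B³ = P·diag(1, -125, 0)·P⁻¹ = [[-1, -1, 0], [2, 2, 0], [0, 0, -125]].
The requested entry is -125.

-125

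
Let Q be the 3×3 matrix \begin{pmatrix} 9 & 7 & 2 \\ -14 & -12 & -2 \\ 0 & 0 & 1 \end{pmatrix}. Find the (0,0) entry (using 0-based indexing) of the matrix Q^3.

Characteristic polynomial: t^3 + 2t^2 - 13t + 10 = (t - 2)(t - 1)(t + 5), so the eigenvalues are -5, 1, 2.
t=1: eigenvector (-2, 2, 1).
t=-5: eigenvector (-1, 2, 0).
t=2: eigenvector (1, -1, 0).
P = [[-2, -1, 1], [2, 2, -1], [1, 0, 0]], D = diag(1, -5, 2), P⁻¹ = [[0, 0, 1], [1, 1, 0], [2, 1, 2]].
Q³ = P·diag(1, -125, 8)·P⁻¹ = [[141, 133, 14], [-266, -258, -14], [0, 0, 1]].
The requested entry is 141.

141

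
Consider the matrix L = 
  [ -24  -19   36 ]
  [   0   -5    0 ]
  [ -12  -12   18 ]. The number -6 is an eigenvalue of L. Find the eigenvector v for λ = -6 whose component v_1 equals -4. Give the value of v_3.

L + 6I = [[-18, -19, 36], [0, 1, 0], [-12, -12, 24]].
Solving (L + 6I)v = 0 gives the eigenspace spanned by (-4, 0, -2).
With v_1 = -4, v = (-4, 0, -2), so v_3 = -2.

-2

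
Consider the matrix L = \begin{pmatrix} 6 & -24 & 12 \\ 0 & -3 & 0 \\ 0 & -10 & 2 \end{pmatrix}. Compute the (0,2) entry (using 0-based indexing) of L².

96

Characteristic polynomial: t^3 - 5t^2 - 12t + 36 = (t - 6)(t - 2)(t + 3), so the eigenvalues are -3, 2, 6.
t=-3: eigenvector (0, 1, 2).
t=6: eigenvector (1, 0, 0).
t=2: eigenvector (-3, 0, 1).
P = [[0, 1, -3], [1, 0, 0], [2, 0, 1]], D = diag(-3, 6, 2), P⁻¹ = [[0, 1, 0], [1, -6, 3], [0, -2, 1]].
L² = P·diag(9, 36, 4)·P⁻¹ = [[36, -192, 96], [0, 9, 0], [0, 10, 4]].
The requested entry is 96.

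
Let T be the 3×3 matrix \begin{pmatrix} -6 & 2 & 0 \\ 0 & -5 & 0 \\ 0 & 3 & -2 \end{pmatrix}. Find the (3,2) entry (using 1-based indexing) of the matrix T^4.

Characteristic polynomial: μ^3 + 13μ^2 + 52μ + 60 = (μ + 2)(μ + 5)(μ + 6), so the eigenvalues are -6, -5, -2.
μ=-5: eigenvector (2, 1, -1).
μ=-6: eigenvector (1, 0, 0).
μ=-2: eigenvector (0, 0, 1).
P = [[2, 1, 0], [1, 0, 0], [-1, 0, 1]], D = diag(-5, -6, -2), P⁻¹ = [[0, 1, 0], [1, -2, 0], [0, 1, 1]].
T⁴ = P·diag(625, 1296, 16)·P⁻¹ = [[1296, -1342, 0], [0, 625, 0], [0, -609, 16]].
The requested entry is -609.

-609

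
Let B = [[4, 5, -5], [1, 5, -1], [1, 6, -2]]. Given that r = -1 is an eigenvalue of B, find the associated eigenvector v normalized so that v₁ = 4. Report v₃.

B + 1I = [[5, 5, -5], [1, 6, -1], [1, 6, -1]].
Solving (B + 1I)v = 0 gives the eigenspace spanned by (4, 0, 4).
With v₁ = 4, v = (4, 0, 4), so v₃ = 4.

4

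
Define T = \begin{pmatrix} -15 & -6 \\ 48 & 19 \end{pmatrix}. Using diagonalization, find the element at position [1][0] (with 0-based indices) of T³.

624

Characteristic polynomial: μ^2 - 4μ + 3 = (μ - 3)(μ - 1), so the eigenvalues are 1, 3.
μ=3: eigenvector (1, -3).
μ=1: eigenvector (3, -8).
P = [[1, 3], [-3, -8]], D = diag(3, 1), P⁻¹ = [[-8, -3], [3, 1]].
T³ = P·diag(27, 1)·P⁻¹ = [[-207, -78], [624, 235]].
The requested entry is 624.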